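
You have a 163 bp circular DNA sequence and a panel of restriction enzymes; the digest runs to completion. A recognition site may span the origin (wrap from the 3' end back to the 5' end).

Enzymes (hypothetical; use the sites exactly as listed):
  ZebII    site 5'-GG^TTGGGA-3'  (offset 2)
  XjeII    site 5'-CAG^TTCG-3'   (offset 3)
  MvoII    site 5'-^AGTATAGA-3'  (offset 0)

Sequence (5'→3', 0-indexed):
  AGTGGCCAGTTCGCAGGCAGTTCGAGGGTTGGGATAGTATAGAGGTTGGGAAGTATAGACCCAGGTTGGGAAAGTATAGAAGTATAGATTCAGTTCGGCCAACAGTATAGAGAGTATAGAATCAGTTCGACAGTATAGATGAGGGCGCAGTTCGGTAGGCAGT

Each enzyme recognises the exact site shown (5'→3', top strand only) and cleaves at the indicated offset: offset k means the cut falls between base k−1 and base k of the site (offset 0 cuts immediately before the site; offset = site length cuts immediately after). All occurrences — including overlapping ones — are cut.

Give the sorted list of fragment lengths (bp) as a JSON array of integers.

[6,6,7,7,8,8,9,10,10,11,13,13,14,19,22]

Scan for sites:
  ZebII GGTTGGGA/2: at [26, 43, 63] ⇒ [28, 45, 65]
  XjeII CAGTTCG/3: at [6, 17, 90, 122, 147] ⇒ [9, 20, 93, 125, 150]
  MvoII AGTATAGA/0: at [35, 51, 72, 80, 103, 112, 131] ⇒ [35, 51, 72, 80, 103, 112, 131]

Pooled cuts: [9, 20, 28, 35, 45, 51, 65, 72, 80, 93, 103, 112, 125, 131, 150]

Fragments:
  9→20: 11 bp
  20→28: 8 bp
  28→35: 7 bp
  35→45: 10 bp
  45→51: 6 bp
  51→65: 14 bp
  65→72: 7 bp
  72→80: 8 bp
  80→93: 13 bp
  93→103: 10 bp
  103→112: 9 bp
  112→125: 13 bp
  125→131: 6 bp
  131→150: 19 bp
  150→9 (wrap): 163-150+9 = 22 bp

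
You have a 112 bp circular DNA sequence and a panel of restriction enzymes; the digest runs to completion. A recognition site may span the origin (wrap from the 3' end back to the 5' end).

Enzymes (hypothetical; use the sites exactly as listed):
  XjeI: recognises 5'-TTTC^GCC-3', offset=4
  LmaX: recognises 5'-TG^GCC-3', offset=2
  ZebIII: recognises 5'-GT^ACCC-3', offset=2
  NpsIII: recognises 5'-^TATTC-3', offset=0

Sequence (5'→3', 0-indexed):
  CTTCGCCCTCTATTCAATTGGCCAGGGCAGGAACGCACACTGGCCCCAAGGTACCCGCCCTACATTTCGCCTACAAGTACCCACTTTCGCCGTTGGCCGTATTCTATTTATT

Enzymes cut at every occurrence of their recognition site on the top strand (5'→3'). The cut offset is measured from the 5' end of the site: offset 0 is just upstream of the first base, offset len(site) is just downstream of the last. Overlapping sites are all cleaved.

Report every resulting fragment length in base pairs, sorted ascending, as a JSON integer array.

[4,7,9,10,10,10,10,14,16,22]

Scan for sites:
  XjeI TTTCGCC/4: at [64, 84] ⇒ [68, 88]
  LmaX TGGCC/2: at [18, 40, 93] ⇒ [20, 42, 95]
  ZebIII GTACCC/2: at [50, 76] ⇒ [52, 78]
  NpsIII TATTC/0: at [10, 99, 108] ⇒ [10, 99, 108]

Pooled cuts: [10, 20, 42, 52, 68, 78, 88, 95, 99, 108]

Fragment lengths:
  10→20: 10 bp
  20→42: 22 bp
  42→52: 10 bp
  52→68: 16 bp
  68→78: 10 bp
  78→88: 10 bp
  88→95: 7 bp
  95→99: 4 bp
  99→108: 9 bp
  108→10 (wrap): 112-108+10 = 14 bp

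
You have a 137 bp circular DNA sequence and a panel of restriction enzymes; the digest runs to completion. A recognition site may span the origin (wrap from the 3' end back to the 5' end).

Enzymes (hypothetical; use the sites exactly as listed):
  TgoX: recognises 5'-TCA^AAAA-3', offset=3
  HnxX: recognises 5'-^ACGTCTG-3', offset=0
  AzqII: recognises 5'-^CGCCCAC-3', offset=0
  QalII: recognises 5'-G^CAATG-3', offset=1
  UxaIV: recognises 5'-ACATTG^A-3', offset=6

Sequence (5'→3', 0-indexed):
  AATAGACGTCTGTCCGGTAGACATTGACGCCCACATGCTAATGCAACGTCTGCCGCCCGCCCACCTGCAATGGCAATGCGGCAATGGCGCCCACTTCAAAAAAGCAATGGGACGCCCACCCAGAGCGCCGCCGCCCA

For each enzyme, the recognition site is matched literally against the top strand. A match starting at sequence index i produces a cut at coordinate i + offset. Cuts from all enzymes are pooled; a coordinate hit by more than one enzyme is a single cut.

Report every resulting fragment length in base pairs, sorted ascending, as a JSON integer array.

[1,6,6,6,8,8,10,11,12,18,21,30]

Site scan:
  TgoX TCAAAAA/3: at [95] ⇒ [98]
  HnxX ACGTCTG/0: at [5, 45] ⇒ [5, 45]
  AzqII CGCCCAC/0: at [27, 57, 87, 112] ⇒ [27, 57, 87, 112]
  QalII GCAATG/1: at [66, 72, 80, 103] ⇒ [67, 73, 81, 104]
  UxaIV ACATTGA/6: at [20] ⇒ [26]

Pooled cuts: [5, 26, 27, 45, 57, 67, 73, 81, 87, 98, 104, 112]

Fragments:
  5→26: 21 bp
  26→27: 1 bp
  27→45: 18 bp
  45→57: 12 bp
  57→67: 10 bp
  67→73: 6 bp
  73→81: 8 bp
  81→87: 6 bp
  87→98: 11 bp
  98→104: 6 bp
  104→112: 8 bp
  112→5 (wrap): 137-112+5 = 30 bp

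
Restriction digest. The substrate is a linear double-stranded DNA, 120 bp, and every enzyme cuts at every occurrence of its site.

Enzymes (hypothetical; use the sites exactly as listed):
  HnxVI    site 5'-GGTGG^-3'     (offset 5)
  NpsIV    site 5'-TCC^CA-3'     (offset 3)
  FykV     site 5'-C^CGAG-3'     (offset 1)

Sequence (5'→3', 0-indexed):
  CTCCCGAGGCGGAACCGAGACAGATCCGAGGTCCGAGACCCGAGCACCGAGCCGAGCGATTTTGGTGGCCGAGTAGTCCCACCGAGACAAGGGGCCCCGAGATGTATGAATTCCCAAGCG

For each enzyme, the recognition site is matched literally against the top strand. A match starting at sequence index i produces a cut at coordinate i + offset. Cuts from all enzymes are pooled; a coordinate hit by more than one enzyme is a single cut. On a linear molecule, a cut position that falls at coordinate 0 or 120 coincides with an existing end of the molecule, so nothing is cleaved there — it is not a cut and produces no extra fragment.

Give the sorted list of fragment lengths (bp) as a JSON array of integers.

[1,3,4,5,6,7,7,7,10,11,11,15,16,17]

Scan for sites:
  HnxVI (GGTGG, off=5): starts [63] → cuts [68]
  NpsIV (TCCCA, off=3): starts [76, 111] → cuts [79, 114]
  FykV (CCGAG, off=1): starts [3, 14, 25, 32, 39, 46, 51, 68, 81, 96] → cuts [4, 15, 26, 33, 40, 47, 52, 69, 82, 97]

Pooled cuts: [4, 15, 26, 33, 40, 47, 52, 68, 69, 79, 82, 97, 114]

Fragment lengths:
  [0,4): 4 bp
  [4,15): 11 bp
  [15,26): 11 bp
  [26,33): 7 bp
  [33,40): 7 bp
  [40,47): 7 bp
  [47,52): 5 bp
  [52,68): 16 bp
  [68,69): 1 bp
  [69,79): 10 bp
  [79,82): 3 bp
  [82,97): 15 bp
  [97,114): 17 bp
  [114,120): 6 bp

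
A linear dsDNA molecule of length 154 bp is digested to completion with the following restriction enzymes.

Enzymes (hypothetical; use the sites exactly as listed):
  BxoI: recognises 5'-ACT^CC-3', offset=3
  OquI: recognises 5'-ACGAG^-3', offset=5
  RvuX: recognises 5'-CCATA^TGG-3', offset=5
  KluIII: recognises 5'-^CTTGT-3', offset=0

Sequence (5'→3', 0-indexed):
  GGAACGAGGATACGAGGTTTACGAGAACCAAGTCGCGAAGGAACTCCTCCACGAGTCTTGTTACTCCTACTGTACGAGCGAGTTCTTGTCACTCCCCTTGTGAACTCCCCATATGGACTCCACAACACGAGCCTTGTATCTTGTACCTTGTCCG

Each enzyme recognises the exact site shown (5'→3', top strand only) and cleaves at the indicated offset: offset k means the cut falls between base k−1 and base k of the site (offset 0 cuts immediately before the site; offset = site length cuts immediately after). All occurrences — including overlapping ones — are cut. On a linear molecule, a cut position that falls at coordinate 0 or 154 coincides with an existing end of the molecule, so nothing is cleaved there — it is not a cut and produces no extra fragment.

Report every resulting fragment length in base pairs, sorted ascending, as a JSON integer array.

Site scan:
  BxoI ACTCC/3: at [42, 62, 90, 103, 116] ⇒ [45, 65, 93, 106, 119]
  OquI ACGAG/5: at [3, 11, 20, 50, 73, 126] ⇒ [8, 16, 25, 55, 78, 131]
  RvuX CCATATGG/5: at [108] ⇒ [113]
  KluIII CTTGT/0: at [56, 84, 96, 132, 139, 146] ⇒ [56, 84, 96, 132, 139, 146]

Pooled cuts: [8, 16, 25, 45, 55, 56, 65, 78, 84, 93, 96, 106, 113, 119, 131, 132, 139, 146]

Fragments:
  [0,8): 8 bp
  [8,16): 8 bp
  [16,25): 9 bp
  [25,45): 20 bp
  [45,55): 10 bp
  [55,56): 1 bp
  [56,65): 9 bp
  [65,78): 13 bp
  [78,84): 6 bp
  [84,93): 9 bp
  [93,96): 3 bp
  [96,106): 10 bp
  [106,113): 7 bp
  [113,119): 6 bp
  [119,131): 12 bp
  [131,132): 1 bp
  [132,139): 7 bp
  [139,146): 7 bp
  [146,154): 8 bp

[1,1,3,6,6,7,7,7,8,8,8,9,9,9,10,10,12,13,20]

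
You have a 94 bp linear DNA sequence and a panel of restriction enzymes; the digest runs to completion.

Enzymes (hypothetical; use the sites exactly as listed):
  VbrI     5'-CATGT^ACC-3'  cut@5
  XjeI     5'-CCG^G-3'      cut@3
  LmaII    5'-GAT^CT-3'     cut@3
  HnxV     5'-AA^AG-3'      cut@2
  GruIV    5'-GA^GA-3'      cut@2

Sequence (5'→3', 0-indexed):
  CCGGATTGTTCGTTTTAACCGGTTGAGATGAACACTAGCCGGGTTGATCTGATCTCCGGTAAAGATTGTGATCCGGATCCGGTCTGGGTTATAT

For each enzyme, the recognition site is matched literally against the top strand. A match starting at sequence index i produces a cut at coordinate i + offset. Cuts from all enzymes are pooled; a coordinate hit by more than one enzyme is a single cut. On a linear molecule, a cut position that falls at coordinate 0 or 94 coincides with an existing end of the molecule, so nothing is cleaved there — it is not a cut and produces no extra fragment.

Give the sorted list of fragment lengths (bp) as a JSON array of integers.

[3,4,5,5,5,6,7,13,13,15,18]

Per-enzyme occurrences:
  VbrI (CATGTACC, off=5): no sites
  XjeI CCGG/3: at [0, 18, 38, 55, 72, 78] ⇒ [3, 21, 41, 58, 75, 81]
  LmaII GATCT/3: at [45, 50] ⇒ [48, 53]
  HnxV AAAG/2: at [60] ⇒ [62]
  GruIV GAGA/2: at [24] ⇒ [26]

Pooled cuts: [3, 21, 26, 41, 48, 53, 58, 62, 75, 81]

Fragments:
  [0,3): 3 bp
  [3,21): 18 bp
  [21,26): 5 bp
  [26,41): 15 bp
  [41,48): 7 bp
  [48,53): 5 bp
  [53,58): 5 bp
  [58,62): 4 bp
  [62,75): 13 bp
  [75,81): 6 bp
  [81,94): 13 bp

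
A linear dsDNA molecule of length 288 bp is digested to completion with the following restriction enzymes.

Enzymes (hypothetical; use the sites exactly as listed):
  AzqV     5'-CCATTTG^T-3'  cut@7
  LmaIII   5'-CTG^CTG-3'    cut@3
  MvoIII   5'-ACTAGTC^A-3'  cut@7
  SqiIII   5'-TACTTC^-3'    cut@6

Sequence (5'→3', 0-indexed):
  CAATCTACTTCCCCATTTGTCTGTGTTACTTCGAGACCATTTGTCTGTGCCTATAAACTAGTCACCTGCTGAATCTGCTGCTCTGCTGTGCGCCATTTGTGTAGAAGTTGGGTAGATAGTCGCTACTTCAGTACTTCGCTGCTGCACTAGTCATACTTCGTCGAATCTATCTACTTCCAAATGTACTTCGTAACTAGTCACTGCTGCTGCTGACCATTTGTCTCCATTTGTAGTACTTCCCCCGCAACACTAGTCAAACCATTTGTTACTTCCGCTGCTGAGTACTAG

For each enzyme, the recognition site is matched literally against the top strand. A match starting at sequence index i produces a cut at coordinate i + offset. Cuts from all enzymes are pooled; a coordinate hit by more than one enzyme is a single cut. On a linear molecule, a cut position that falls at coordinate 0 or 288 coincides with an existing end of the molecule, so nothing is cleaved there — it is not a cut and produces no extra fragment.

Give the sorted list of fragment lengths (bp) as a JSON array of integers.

[3,3,4,4,5,5,7,7,8,8,8,9,9,10,10,10,11,11,11,11,11,12,13,14,16,18,20,30]

Scan for sites:
  AzqV CCATTTGT/7: at [12, 36, 92, 213, 223, 258] ⇒ [19, 43, 99, 220, 230, 265]
  LmaIII CTGCTG/3: at [65, 74, 82, 138, 200, 203, 206, 274] ⇒ [68, 77, 85, 141, 203, 206, 209, 277]
  MvoIII ACTAGTCA/7: at [56, 145, 192, 248] ⇒ [63, 152, 199, 255]
  SqiIII TACTTC/6: at [5, 26, 123, 131, 153, 171, 183, 233, 266] ⇒ [11, 32, 129, 137, 159, 177, 189, 239, 272]

All cut coordinates (distinct, sorted): [11, 19, 32, 43, 63, 68, 77, 85, 99, 129, 137, 141, 152, 159, 177, 189, 199, 203, 206, 209, 220, 230, 239, 255, 265, 272, 277]

Fragments:
  [0,11): 11 bp
  [11,19): 8 bp
  [19,32): 13 bp
  [32,43): 11 bp
  [43,63): 20 bp
  [63,68): 5 bp
  [68,77): 9 bp
  [77,85): 8 bp
  [85,99): 14 bp
  [99,129): 30 bp
  [129,137): 8 bp
  [137,141): 4 bp
  [141,152): 11 bp
  [152,159): 7 bp
  [159,177): 18 bp
  [177,189): 12 bp
  [189,199): 10 bp
  [199,203): 4 bp
  [203,206): 3 bp
  [206,209): 3 bp
  [209,220): 11 bp
  [220,230): 10 bp
  [230,239): 9 bp
  [239,255): 16 bp
  [255,265): 10 bp
  [265,272): 7 bp
  [272,277): 5 bp
  [277,288): 11 bp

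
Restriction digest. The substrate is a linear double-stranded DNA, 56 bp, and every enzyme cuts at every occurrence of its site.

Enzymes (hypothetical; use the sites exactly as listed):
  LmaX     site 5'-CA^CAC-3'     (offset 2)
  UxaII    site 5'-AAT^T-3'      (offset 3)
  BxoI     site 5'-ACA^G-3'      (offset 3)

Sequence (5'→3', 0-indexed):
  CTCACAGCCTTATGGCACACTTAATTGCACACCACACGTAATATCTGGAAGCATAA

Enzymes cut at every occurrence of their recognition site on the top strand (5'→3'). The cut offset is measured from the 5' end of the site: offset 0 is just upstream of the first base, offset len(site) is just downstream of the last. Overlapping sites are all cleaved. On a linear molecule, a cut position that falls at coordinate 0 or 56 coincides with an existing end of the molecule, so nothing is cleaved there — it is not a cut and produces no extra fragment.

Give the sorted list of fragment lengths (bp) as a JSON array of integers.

[4,5,6,8,11,22]

Site scan:
  LmaX (CACAC, off=2): starts [15, 27, 32] → cuts [17, 29, 34]
  UxaII (AATT, off=3): starts [22] → cuts [25]
  BxoI (ACAG, off=3): starts [3] → cuts [6]

All cut coordinates (distinct, sorted): [6, 17, 25, 29, 34]

Fragments:
  [0,6): 6 bp
  [6,17): 11 bp
  [17,25): 8 bp
  [25,29): 4 bp
  [29,34): 5 bp
  [34,56): 22 bp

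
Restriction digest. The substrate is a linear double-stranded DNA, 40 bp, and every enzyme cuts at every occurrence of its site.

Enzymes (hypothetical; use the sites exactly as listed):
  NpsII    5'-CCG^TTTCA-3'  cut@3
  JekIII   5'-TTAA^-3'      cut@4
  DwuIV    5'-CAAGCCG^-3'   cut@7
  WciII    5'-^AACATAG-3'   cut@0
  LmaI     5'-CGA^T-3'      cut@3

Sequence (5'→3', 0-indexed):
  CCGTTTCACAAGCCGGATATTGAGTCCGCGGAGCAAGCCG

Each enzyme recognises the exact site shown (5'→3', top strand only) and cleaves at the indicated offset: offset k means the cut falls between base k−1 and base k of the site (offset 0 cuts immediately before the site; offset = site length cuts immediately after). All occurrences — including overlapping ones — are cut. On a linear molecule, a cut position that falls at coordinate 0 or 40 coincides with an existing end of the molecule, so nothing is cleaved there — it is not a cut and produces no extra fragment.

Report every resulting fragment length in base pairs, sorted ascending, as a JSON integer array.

Scan for sites:
  NpsII CCGTTTCA/3: at [0] ⇒ [3]
  JekIII (TTAA, off=4): no sites
  DwuIV CAAGCCG/7: at [8, 33] ⇒ [15] (position 40 is a terminus of the linear molecule — no cut)
  WciII (AACATAG, off=0): no sites
  LmaI (CGAT, off=3): no sites

Pooled cuts: [3, 15]

Fragment lengths:
  [0,3): 3 bp
  [3,15): 12 bp
  [15,40): 25 bp

[3,12,25]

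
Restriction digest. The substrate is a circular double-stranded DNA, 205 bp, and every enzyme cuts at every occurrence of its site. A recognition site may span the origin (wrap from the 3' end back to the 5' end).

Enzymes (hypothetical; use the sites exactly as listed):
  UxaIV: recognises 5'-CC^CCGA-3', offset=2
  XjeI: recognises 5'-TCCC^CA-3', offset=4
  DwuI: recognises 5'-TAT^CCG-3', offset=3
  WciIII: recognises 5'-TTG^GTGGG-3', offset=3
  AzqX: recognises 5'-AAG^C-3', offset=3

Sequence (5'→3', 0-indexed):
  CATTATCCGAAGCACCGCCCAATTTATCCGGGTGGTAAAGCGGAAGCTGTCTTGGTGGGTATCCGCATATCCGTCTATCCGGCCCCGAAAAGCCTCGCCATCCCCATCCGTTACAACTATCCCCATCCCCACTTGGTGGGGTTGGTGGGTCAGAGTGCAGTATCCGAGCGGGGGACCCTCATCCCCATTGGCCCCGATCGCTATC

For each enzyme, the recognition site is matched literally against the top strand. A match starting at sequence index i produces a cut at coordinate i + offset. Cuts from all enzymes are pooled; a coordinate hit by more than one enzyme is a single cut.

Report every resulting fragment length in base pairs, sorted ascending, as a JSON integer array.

Per-enzyme occurrences:
  UxaIV (CCCCGA, off=2): starts [82, 191] → cuts [84, 193]
  XjeI (TCCCCA, off=4): starts [100, 119, 125, 181] → cuts [104, 123, 129, 185]
  DwuI (TATCCG, off=3): starts [3, 24, 59, 67, 75, 160] → cuts [6, 27, 62, 70, 78, 163]
  WciIII (TTGGTGGG, off=3): starts [51, 132, 141] → cuts [54, 135, 144]
  AzqX (AAGC, off=3): starts [9, 37, 43, 89] → cuts [12, 40, 46, 92]

All cut coordinates (distinct, sorted): [6, 12, 27, 40, 46, 54, 62, 70, 78, 84, 92, 104, 123, 129, 135, 144, 163, 185, 193]

Fragment lengths:
  6→12: 6 bp
  12→27: 15 bp
  27→40: 13 bp
  40→46: 6 bp
  46→54: 8 bp
  54→62: 8 bp
  62→70: 8 bp
  70→78: 8 bp
  78→84: 6 bp
  84→92: 8 bp
  92→104: 12 bp
  104→123: 19 bp
  123→129: 6 bp
  129→135: 6 bp
  135→144: 9 bp
  144→163: 19 bp
  163→185: 22 bp
  185→193: 8 bp
  193→6 (wrap): 205-193+6 = 18 bp

[6,6,6,6,6,8,8,8,8,8,8,9,12,13,15,18,19,19,22]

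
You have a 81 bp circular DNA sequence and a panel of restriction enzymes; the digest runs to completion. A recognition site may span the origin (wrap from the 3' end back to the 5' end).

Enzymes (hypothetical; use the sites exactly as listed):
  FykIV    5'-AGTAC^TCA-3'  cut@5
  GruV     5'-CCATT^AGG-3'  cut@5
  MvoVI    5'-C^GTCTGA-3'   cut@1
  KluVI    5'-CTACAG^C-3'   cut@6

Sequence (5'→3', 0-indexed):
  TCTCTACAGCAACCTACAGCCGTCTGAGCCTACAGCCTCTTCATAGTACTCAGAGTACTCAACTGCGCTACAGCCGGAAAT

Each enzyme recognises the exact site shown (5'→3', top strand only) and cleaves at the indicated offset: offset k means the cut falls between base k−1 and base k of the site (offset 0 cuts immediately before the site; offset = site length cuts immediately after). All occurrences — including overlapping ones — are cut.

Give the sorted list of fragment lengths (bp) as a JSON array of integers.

Site scan:
  FykIV (AGTACTCA, off=5): starts [44, 53] → cuts [49, 58]
  GruV (CCATTAGG, off=5): no sites
  MvoVI (CGTCTGA, off=1): starts [20] → cuts [21]
  KluVI (CTACAGC, off=6): starts [3, 13, 29, 67] → cuts [9, 19, 35, 73]

All cut coordinates (distinct, sorted): [9, 19, 21, 35, 49, 58, 73]

Fragments:
  9→19: 10 bp
  19→21: 2 bp
  21→35: 14 bp
  35→49: 14 bp
  49→58: 9 bp
  58→73: 15 bp
  73→9 (wrap): 81-73+9 = 17 bp

[2,9,10,14,14,15,17]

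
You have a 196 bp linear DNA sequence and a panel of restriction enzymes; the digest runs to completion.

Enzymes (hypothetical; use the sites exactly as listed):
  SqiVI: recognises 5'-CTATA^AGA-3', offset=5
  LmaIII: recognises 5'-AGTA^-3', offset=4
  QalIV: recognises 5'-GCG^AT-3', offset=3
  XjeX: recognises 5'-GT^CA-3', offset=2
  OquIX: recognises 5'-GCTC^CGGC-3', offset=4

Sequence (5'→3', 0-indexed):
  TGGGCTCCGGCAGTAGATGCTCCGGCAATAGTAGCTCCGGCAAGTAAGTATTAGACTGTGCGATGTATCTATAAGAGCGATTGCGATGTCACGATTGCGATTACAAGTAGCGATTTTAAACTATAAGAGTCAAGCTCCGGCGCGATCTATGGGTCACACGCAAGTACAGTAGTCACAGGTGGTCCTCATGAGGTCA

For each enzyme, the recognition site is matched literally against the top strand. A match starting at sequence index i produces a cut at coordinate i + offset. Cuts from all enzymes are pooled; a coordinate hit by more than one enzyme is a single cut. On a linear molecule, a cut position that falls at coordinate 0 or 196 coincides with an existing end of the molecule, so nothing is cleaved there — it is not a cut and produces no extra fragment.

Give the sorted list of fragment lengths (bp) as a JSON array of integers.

Per-enzyme occurrences:
  SqiVI (CTATAAGA, off=5): starts [68, 120] → cuts [73, 125]
  LmaIII (AGTA, off=4): starts [11, 29, 42, 46, 105, 162, 167] → cuts [15, 33, 46, 50, 109, 166, 171]
  QalIV (GCGAT, off=3): starts [59, 76, 82, 96, 109, 141] → cuts [62, 79, 85, 99, 112, 144]
  XjeX (GTCA, off=2): starts [87, 128, 152, 171, 192] → cuts [89, 130, 154, 173, 194]
  OquIX (GCTCCGGC, off=4): starts [3, 18, 33, 133] → cuts [7, 22, 37, 137]

Pooled cuts: [7, 15, 22, 33, 37, 46, 50, 62, 73, 79, 85, 89, 99, 109, 112, 125, 130, 137, 144, 154, 166, 171, 173, 194]

Fragments:
  [0,7): 7 bp
  [7,15): 8 bp
  [15,22): 7 bp
  [22,33): 11 bp
  [33,37): 4 bp
  [37,46): 9 bp
  [46,50): 4 bp
  [50,62): 12 bp
  [62,73): 11 bp
  [73,79): 6 bp
  [79,85): 6 bp
  [85,89): 4 bp
  [89,99): 10 bp
  [99,109): 10 bp
  [109,112): 3 bp
  [112,125): 13 bp
  [125,130): 5 bp
  [130,137): 7 bp
  [137,144): 7 bp
  [144,154): 10 bp
  [154,166): 12 bp
  [166,171): 5 bp
  [171,173): 2 bp
  [173,194): 21 bp
  [194,196): 2 bp

[2,2,3,4,4,4,5,5,6,6,7,7,7,7,8,9,10,10,10,11,11,12,12,13,21]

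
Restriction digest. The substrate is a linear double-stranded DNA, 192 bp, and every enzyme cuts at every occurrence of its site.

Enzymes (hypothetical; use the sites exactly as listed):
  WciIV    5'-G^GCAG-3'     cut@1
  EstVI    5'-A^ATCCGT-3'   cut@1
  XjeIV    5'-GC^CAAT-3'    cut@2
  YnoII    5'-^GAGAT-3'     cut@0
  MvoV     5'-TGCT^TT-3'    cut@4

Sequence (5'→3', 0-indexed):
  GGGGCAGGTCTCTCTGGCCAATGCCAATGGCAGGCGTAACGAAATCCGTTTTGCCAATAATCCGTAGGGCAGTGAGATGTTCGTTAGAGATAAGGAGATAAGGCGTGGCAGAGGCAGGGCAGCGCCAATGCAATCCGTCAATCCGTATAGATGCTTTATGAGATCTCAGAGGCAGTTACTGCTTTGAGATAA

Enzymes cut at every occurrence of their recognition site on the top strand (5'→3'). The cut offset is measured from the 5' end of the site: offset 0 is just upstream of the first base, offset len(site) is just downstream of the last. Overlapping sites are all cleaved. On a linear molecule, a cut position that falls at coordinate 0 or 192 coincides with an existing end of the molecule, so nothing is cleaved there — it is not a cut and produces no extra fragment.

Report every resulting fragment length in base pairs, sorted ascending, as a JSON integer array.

Site scan:
  WciIV GGCAG/1: at [2, 28, 67, 106, 112, 117, 170] ⇒ [3, 29, 68, 107, 113, 118, 171]
  EstVI AATCCGT/1: at [42, 58, 131, 139] ⇒ [43, 59, 132, 140]
  XjeIV GCCAAT/2: at [16, 22, 52, 123] ⇒ [18, 24, 54, 125]
  YnoII GAGAT/0: at [73, 86, 94, 159, 185] ⇒ [73, 86, 94, 159, 185]
  MvoV TGCTTT/4: at [151, 179] ⇒ [155, 183]

Pooled cuts: [3, 18, 24, 29, 43, 54, 59, 68, 73, 86, 94, 107, 113, 118, 125, 132, 140, 155, 159, 171, 183, 185]

Fragments:
  [0,3): 3 bp
  [3,18): 15 bp
  [18,24): 6 bp
  [24,29): 5 bp
  [29,43): 14 bp
  [43,54): 11 bp
  [54,59): 5 bp
  [59,68): 9 bp
  [68,73): 5 bp
  [73,86): 13 bp
  [86,94): 8 bp
  [94,107): 13 bp
  [107,113): 6 bp
  [113,118): 5 bp
  [118,125): 7 bp
  [125,132): 7 bp
  [132,140): 8 bp
  [140,155): 15 bp
  [155,159): 4 bp
  [159,171): 12 bp
  [171,183): 12 bp
  [183,185): 2 bp
  [185,192): 7 bp

[2,3,4,5,5,5,5,6,6,7,7,7,8,8,9,11,12,12,13,13,14,15,15]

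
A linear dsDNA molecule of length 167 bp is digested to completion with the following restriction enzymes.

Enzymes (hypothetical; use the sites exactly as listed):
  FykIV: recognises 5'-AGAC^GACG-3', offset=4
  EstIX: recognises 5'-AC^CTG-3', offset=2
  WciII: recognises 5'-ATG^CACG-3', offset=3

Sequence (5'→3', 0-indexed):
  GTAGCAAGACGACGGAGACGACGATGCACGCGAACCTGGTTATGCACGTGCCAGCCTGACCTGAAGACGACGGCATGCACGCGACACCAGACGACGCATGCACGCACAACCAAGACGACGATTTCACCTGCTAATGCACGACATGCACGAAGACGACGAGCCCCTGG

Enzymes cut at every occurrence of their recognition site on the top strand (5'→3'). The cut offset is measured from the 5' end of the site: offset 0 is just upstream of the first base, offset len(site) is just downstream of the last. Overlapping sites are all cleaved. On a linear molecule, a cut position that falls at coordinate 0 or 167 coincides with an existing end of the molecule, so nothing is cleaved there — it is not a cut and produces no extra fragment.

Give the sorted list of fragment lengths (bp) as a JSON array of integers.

Site scan:
  FykIV (AGACGACG, off=4): starts [6, 15, 64, 88, 112, 150] → cuts [10, 19, 68, 92, 116, 154]
  EstIX (ACCTG, off=2): starts [33, 58, 125] → cuts [35, 60, 127]
  WciII (ATGCACG, off=3): starts [23, 41, 74, 97, 133, 142] → cuts [26, 44, 77, 100, 136, 145]

Pooled cuts: [10, 19, 26, 35, 44, 60, 68, 77, 92, 100, 116, 127, 136, 145, 154]

Fragments:
  [0,10): 10 bp
  [10,19): 9 bp
  [19,26): 7 bp
  [26,35): 9 bp
  [35,44): 9 bp
  [44,60): 16 bp
  [60,68): 8 bp
  [68,77): 9 bp
  [77,92): 15 bp
  [92,100): 8 bp
  [100,116): 16 bp
  [116,127): 11 bp
  [127,136): 9 bp
  [136,145): 9 bp
  [145,154): 9 bp
  [154,167): 13 bp

[7,8,8,9,9,9,9,9,9,9,10,11,13,15,16,16]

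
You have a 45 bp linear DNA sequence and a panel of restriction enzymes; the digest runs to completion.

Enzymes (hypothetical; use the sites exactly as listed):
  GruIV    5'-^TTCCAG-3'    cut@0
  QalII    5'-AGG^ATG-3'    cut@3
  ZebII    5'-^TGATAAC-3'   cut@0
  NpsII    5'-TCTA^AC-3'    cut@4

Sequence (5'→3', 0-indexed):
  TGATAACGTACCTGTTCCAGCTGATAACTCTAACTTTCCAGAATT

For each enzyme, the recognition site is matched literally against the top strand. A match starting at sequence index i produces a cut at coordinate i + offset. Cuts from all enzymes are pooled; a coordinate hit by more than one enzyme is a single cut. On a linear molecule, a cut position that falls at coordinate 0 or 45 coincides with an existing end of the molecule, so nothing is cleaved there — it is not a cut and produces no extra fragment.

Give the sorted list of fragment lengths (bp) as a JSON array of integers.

[3,7,10,11,14]

Per-enzyme occurrences:
  GruIV TTCCAG/0: at [14, 35] ⇒ [14, 35]
  QalII (AGGATG, off=3): no sites
  ZebII TGATAAC/0: at [0, 21] ⇒ [21] (position 0 is a terminus of the linear molecule — no cut)
  NpsII TCTAAC/4: at [28] ⇒ [32]

Pooled cuts: [14, 21, 32, 35]

Fragments:
  [0,14): 14 bp
  [14,21): 7 bp
  [21,32): 11 bp
  [32,35): 3 bp
  [35,45): 10 bp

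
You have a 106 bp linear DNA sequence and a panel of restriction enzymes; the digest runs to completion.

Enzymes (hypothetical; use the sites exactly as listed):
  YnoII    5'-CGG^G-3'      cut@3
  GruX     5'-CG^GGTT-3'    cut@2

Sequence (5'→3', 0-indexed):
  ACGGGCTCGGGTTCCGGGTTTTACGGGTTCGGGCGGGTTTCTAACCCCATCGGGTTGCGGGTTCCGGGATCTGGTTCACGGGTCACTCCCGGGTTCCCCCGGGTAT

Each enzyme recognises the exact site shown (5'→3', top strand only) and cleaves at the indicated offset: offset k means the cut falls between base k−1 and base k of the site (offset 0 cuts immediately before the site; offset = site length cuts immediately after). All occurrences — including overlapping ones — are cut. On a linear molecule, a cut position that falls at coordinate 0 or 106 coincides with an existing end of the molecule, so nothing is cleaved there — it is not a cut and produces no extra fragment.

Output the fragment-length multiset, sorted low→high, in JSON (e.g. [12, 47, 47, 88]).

[1,1,1,1,1,1,1,3,4,4,5,6,6,6,7,8,10,10,14,16]

Scan for sites:
  YnoII CGGG/3: at [1, 7, 14, 23, 29, 33, 50, 57, 64, 78, 89, 99] ⇒ [4, 10, 17, 26, 32, 36, 53, 60, 67, 81, 92, 102]
  GruX CGGGTT/2: at [7, 14, 23, 33, 50, 57, 89] ⇒ [9, 16, 25, 35, 52, 59, 91]

Pooled cuts: [4, 9, 10, 16, 17, 25, 26, 32, 35, 36, 52, 53, 59, 60, 67, 81, 91, 92, 102]

Fragment lengths:
  [0,4): 4 bp
  [4,9): 5 bp
  [9,10): 1 bp
  [10,16): 6 bp
  [16,17): 1 bp
  [17,25): 8 bp
  [25,26): 1 bp
  [26,32): 6 bp
  [32,35): 3 bp
  [35,36): 1 bp
  [36,52): 16 bp
  [52,53): 1 bp
  [53,59): 6 bp
  [59,60): 1 bp
  [60,67): 7 bp
  [67,81): 14 bp
  [81,91): 10 bp
  [91,92): 1 bp
  [92,102): 10 bp
  [102,106): 4 bp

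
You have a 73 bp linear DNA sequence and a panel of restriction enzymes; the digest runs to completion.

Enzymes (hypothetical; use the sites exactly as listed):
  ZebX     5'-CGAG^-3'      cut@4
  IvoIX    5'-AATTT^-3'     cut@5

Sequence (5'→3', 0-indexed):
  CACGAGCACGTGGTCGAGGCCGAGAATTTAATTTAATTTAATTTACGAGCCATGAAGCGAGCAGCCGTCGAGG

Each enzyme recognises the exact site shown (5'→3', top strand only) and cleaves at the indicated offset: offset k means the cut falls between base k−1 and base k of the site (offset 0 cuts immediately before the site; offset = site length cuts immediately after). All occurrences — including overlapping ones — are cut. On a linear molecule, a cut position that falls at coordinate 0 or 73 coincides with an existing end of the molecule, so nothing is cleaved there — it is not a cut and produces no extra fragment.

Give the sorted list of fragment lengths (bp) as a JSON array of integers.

[1,5,5,5,5,5,6,6,11,12,12]

Site scan:
  ZebX CGAG/4: at [2, 14, 20, 45, 57, 68] ⇒ [6, 18, 24, 49, 61, 72]
  IvoIX AATTT/5: at [24, 29, 34, 39] ⇒ [29, 34, 39, 44]

Pooled cuts: [6, 18, 24, 29, 34, 39, 44, 49, 61, 72]

Fragments:
  [0,6): 6 bp
  [6,18): 12 bp
  [18,24): 6 bp
  [24,29): 5 bp
  [29,34): 5 bp
  [34,39): 5 bp
  [39,44): 5 bp
  [44,49): 5 bp
  [49,61): 12 bp
  [61,72): 11 bp
  [72,73): 1 bp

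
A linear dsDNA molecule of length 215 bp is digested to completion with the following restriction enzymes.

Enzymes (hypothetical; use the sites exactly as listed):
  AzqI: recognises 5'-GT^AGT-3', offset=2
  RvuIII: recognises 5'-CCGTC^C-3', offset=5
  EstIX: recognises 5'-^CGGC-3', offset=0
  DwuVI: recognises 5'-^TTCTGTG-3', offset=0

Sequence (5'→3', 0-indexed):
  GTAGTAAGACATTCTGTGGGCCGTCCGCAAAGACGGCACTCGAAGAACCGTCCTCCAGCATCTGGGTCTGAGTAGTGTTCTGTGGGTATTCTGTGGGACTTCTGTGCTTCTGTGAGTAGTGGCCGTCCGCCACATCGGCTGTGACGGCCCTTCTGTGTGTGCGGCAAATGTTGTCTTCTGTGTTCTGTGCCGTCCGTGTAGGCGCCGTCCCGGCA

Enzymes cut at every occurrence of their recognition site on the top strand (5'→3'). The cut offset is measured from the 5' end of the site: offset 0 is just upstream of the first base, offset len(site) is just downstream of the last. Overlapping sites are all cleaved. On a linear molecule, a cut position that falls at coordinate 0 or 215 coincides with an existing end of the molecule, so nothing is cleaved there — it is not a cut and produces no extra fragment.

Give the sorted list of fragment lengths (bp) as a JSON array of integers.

[1,2,4,5,6,7,8,8,8,9,9,10,10,11,11,11,12,14,14,15,19,21]

Scan for sites:
  AzqI GTAGT/2: at [0, 71, 115] ⇒ [2, 73, 117]
  RvuIII CCGTCC/5: at [20, 47, 122, 189, 204] ⇒ [25, 52, 127, 194, 209]
  EstIX CGGC/0: at [33, 135, 144, 161, 210] ⇒ [33, 135, 144, 161, 210]
  DwuVI TTCTGTG/0: at [11, 77, 88, 99, 107, 150, 175, 182] ⇒ [11, 77, 88, 99, 107, 150, 175, 182]

Pooled cuts: [2, 11, 25, 33, 52, 73, 77, 88, 99, 107, 117, 127, 135, 144, 150, 161, 175, 182, 194, 209, 210]

Fragment lengths:
  [0,2): 2 bp
  [2,11): 9 bp
  [11,25): 14 bp
  [25,33): 8 bp
  [33,52): 19 bp
  [52,73): 21 bp
  [73,77): 4 bp
  [77,88): 11 bp
  [88,99): 11 bp
  [99,107): 8 bp
  [107,117): 10 bp
  [117,127): 10 bp
  [127,135): 8 bp
  [135,144): 9 bp
  [144,150): 6 bp
  [150,161): 11 bp
  [161,175): 14 bp
  [175,182): 7 bp
  [182,194): 12 bp
  [194,209): 15 bp
  [209,210): 1 bp
  [210,215): 5 bp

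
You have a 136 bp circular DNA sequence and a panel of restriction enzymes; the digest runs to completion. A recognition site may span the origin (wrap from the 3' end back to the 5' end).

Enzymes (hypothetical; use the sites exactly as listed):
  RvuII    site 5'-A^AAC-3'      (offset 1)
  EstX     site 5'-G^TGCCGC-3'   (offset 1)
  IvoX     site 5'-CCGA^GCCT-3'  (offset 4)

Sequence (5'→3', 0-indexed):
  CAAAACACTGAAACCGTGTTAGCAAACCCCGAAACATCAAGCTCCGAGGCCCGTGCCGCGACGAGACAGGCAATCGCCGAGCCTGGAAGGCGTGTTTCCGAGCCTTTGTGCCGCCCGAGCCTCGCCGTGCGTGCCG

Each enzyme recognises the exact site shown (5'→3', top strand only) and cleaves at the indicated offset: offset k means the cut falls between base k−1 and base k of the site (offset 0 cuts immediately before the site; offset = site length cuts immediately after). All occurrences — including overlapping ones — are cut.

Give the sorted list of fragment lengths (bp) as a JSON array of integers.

Per-enzyme occurrences:
  RvuII AAAC/1: at [2, 10, 23, 31] ⇒ [3, 11, 24, 32]
  EstX GTGCCGC/1: at [52, 107, 130] ⇒ [53, 108, 131]
  IvoX CCGAGCCT/4: at [76, 97, 114] ⇒ [80, 101, 118]

All cut coordinates (distinct, sorted): [3, 11, 24, 32, 53, 80, 101, 108, 118, 131]

Fragments:
  3→11: 8 bp
  11→24: 13 bp
  24→32: 8 bp
  32→53: 21 bp
  53→80: 27 bp
  80→101: 21 bp
  101→108: 7 bp
  108→118: 10 bp
  118→131: 13 bp
  131→3 (wrap): 136-131+3 = 8 bp

[7,8,8,8,10,13,13,21,21,27]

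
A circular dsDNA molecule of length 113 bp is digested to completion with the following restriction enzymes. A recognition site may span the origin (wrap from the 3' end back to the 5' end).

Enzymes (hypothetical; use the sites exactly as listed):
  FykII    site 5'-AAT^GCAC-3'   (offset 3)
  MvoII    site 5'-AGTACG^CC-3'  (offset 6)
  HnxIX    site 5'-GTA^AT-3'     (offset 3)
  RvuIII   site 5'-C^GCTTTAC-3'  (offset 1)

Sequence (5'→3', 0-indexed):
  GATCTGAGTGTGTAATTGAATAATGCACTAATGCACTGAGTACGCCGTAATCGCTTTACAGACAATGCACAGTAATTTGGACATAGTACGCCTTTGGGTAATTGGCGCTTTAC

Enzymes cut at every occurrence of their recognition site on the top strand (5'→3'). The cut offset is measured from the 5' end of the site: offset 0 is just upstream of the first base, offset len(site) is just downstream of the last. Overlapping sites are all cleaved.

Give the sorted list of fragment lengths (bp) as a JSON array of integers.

[3,5,6,8,8,10,10,12,14,16,21]

Scan for sites:
  FykII (AATGCAC, off=3): starts [21, 29, 63] → cuts [24, 32, 66]
  MvoII (AGTACGCC, off=6): starts [38, 84] → cuts [44, 90]
  HnxIX (GTAAT, off=3): starts [11, 46, 71, 97] → cuts [14, 49, 74, 100]
  RvuIII (CGCTTTAC, off=1): starts [51, 105] → cuts [52, 106]

All cut coordinates (distinct, sorted): [14, 24, 32, 44, 49, 52, 66, 74, 90, 100, 106]

Fragment lengths:
  14→24: 10 bp
  24→32: 8 bp
  32→44: 12 bp
  44→49: 5 bp
  49→52: 3 bp
  52→66: 14 bp
  66→74: 8 bp
  74→90: 16 bp
  90→100: 10 bp
  100→106: 6 bp
  106→14 (wrap): 113-106+14 = 21 bp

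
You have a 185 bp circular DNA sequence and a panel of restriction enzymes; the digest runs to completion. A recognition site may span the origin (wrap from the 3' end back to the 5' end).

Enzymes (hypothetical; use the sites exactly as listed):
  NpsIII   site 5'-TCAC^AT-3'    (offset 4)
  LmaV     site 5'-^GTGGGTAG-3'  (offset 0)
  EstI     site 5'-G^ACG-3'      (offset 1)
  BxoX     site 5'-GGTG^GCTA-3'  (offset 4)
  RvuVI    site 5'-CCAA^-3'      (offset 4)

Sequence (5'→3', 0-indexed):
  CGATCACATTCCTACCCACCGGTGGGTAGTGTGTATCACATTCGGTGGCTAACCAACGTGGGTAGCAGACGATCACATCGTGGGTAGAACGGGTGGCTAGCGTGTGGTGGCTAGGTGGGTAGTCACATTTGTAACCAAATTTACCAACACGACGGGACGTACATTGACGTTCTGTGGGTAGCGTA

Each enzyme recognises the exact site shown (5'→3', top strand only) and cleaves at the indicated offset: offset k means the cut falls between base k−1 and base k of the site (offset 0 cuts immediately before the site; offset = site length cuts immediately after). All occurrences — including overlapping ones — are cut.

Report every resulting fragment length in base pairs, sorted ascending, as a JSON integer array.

[1,3,4,5,5,7,8,8,9,9,10,11,12,12,14,14,16,18,19]

Per-enzyme occurrences:
  NpsIII TCACAT/4: at [3, 35, 72, 122] ⇒ [7, 39, 76, 126]
  LmaV GTGGGTAG/0: at [21, 57, 79, 114, 173] ⇒ [21, 57, 79, 114, 173]
  EstI GACG/1: at [67, 150, 155, 165] ⇒ [68, 151, 156, 166]
  BxoX GGTGGCTA/4: at [43, 91, 105] ⇒ [47, 95, 109]
  RvuVI CCAA/4: at [52, 134, 143] ⇒ [56, 138, 147]

All cut coordinates (distinct, sorted): [7, 21, 39, 47, 56, 57, 68, 76, 79, 95, 109, 114, 126, 138, 147, 151, 156, 166, 173]

Fragment lengths:
  7→21: 14 bp
  21→39: 18 bp
  39→47: 8 bp
  47→56: 9 bp
  56→57: 1 bp
  57→68: 11 bp
  68→76: 8 bp
  76→79: 3 bp
  79→95: 16 bp
  95→109: 14 bp
  109→114: 5 bp
  114→126: 12 bp
  126→138: 12 bp
  138→147: 9 bp
  147→151: 4 bp
  151→156: 5 bp
  156→166: 10 bp
  166→173: 7 bp
  173→7 (wrap): 185-173+7 = 19 bp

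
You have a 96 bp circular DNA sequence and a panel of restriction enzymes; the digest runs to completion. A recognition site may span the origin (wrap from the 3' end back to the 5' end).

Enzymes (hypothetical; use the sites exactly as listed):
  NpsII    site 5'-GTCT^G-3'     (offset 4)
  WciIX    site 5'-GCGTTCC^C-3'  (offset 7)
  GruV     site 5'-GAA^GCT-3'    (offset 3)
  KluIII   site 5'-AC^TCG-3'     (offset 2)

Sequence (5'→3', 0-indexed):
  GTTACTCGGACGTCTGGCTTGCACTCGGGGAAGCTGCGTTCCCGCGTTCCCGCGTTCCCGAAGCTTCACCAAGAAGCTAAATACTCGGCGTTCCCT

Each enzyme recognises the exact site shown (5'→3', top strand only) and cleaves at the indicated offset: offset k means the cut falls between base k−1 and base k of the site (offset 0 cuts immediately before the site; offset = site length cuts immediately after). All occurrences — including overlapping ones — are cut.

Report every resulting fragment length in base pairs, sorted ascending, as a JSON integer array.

[4,7,8,8,8,9,9,10,10,10,13]

Per-enzyme occurrences:
  NpsII GTCTG/4: at [11] ⇒ [15]
  WciIX GCGTTCCC/7: at [35, 43, 51, 87] ⇒ [42, 50, 58, 94]
  GruV GAAGCT/3: at [29, 59, 72] ⇒ [32, 62, 75]
  KluIII ACTCG/2: at [3, 22, 82] ⇒ [5, 24, 84]

All cut coordinates (distinct, sorted): [5, 15, 24, 32, 42, 50, 58, 62, 75, 84, 94]

Fragment lengths:
  5→15: 10 bp
  15→24: 9 bp
  24→32: 8 bp
  32→42: 10 bp
  42→50: 8 bp
  50→58: 8 bp
  58→62: 4 bp
  62→75: 13 bp
  75→84: 9 bp
  84→94: 10 bp
  94→5 (wrap): 96-94+5 = 7 bp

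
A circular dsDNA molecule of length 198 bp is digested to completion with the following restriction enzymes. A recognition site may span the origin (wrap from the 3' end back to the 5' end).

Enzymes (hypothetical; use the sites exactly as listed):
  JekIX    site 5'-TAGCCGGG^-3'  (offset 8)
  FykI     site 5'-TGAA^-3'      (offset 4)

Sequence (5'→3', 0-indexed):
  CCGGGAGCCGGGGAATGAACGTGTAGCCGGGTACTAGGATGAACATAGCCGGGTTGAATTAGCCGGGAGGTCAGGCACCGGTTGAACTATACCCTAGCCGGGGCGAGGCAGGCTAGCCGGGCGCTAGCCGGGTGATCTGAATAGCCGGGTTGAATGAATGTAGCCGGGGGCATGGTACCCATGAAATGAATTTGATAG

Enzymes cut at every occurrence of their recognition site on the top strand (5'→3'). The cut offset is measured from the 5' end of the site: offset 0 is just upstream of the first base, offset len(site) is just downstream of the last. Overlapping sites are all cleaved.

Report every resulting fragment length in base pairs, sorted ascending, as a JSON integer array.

Scan for sites:
  JekIX (TAGCCGGG, off=8): starts [23, 45, 59, 94, 113, 124, 141, 160, 195] → cuts [5, 31, 53, 67, 102, 121, 132, 149, 168]
  FykI (TGAA, off=4): starts [15, 39, 54, 82, 137, 150, 154, 181, 186] → cuts [19, 43, 58, 86, 141, 154, 158, 185, 190]

All cut coordinates (distinct, sorted): [5, 19, 31, 43, 53, 58, 67, 86, 102, 121, 132, 141, 149, 154, 158, 168, 185, 190]

Fragment lengths:
  5→19: 14 bp
  19→31: 12 bp
  31→43: 12 bp
  43→53: 10 bp
  53→58: 5 bp
  58→67: 9 bp
  67→86: 19 bp
  86→102: 16 bp
  102→121: 19 bp
  121→132: 11 bp
  132→141: 9 bp
  141→149: 8 bp
  149→154: 5 bp
  154→158: 4 bp
  158→168: 10 bp
  168→185: 17 bp
  185→190: 5 bp
  190→5 (wrap): 198-190+5 = 13 bp

[4,5,5,5,8,9,9,10,10,11,12,12,13,14,16,17,19,19]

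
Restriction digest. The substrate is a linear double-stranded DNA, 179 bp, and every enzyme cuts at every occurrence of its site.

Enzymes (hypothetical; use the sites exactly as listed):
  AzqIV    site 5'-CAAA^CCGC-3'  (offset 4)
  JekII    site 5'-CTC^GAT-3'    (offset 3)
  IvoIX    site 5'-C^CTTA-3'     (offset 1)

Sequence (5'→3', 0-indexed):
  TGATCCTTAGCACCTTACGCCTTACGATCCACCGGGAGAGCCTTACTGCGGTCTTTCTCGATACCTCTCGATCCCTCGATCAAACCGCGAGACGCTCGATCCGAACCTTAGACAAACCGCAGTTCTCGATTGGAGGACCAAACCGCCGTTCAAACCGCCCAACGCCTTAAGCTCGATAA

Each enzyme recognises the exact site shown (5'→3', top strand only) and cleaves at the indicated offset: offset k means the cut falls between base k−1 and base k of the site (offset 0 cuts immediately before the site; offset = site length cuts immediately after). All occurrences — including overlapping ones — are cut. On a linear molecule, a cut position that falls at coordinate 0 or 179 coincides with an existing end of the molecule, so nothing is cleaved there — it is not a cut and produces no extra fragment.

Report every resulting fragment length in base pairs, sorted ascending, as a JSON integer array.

Scan for sites:
  AzqIV CAAACCGC/4: at [80, 112, 138, 150] ⇒ [84, 116, 142, 154]
  JekII CTCGAT/3: at [56, 66, 74, 94, 124, 171] ⇒ [59, 69, 77, 97, 127, 174]
  IvoIX CCTTA/1: at [4, 12, 19, 40, 105, 164] ⇒ [5, 13, 20, 41, 106, 165]

All cut coordinates (distinct, sorted): [5, 13, 20, 41, 59, 69, 77, 84, 97, 106, 116, 127, 142, 154, 165, 174]

Fragment lengths:
  [0,5): 5 bp
  [5,13): 8 bp
  [13,20): 7 bp
  [20,41): 21 bp
  [41,59): 18 bp
  [59,69): 10 bp
  [69,77): 8 bp
  [77,84): 7 bp
  [84,97): 13 bp
  [97,106): 9 bp
  [106,116): 10 bp
  [116,127): 11 bp
  [127,142): 15 bp
  [142,154): 12 bp
  [154,165): 11 bp
  [165,174): 9 bp
  [174,179): 5 bp

[5,5,7,7,8,8,9,9,10,10,11,11,12,13,15,18,21]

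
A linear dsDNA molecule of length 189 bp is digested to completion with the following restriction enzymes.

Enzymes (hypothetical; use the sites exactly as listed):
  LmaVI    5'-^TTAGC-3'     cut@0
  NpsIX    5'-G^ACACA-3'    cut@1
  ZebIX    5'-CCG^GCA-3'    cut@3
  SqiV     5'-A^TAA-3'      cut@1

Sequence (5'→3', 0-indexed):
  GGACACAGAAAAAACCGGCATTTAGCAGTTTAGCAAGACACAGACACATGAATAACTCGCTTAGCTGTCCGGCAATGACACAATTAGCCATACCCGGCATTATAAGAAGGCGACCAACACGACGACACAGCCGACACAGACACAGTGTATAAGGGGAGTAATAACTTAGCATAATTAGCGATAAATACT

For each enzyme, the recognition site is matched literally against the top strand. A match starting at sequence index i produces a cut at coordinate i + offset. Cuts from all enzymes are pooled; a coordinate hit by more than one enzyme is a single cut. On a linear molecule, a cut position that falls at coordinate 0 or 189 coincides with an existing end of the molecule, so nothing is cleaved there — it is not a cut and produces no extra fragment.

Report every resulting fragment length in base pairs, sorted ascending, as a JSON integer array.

Site scan:
  LmaVI TTAGC/0: at [21, 29, 60, 83, 165, 174] ⇒ [21, 29, 60, 83, 165, 174]
  NpsIX GACACA/1: at [1, 36, 42, 76, 123, 132, 138] ⇒ [2, 37, 43, 77, 124, 133, 139]
  ZebIX CCGGCA/3: at [14, 68, 93] ⇒ [17, 71, 96]
  SqiV ATAA/1: at [51, 101, 148, 160, 170, 180] ⇒ [52, 102, 149, 161, 171, 181]

All cut coordinates (distinct, sorted): [2, 17, 21, 29, 37, 43, 52, 60, 71, 77, 83, 96, 102, 124, 133, 139, 149, 161, 165, 171, 174, 181]

Fragment lengths:
  [0,2): 2 bp
  [2,17): 15 bp
  [17,21): 4 bp
  [21,29): 8 bp
  [29,37): 8 bp
  [37,43): 6 bp
  [43,52): 9 bp
  [52,60): 8 bp
  [60,71): 11 bp
  [71,77): 6 bp
  [77,83): 6 bp
  [83,96): 13 bp
  [96,102): 6 bp
  [102,124): 22 bp
  [124,133): 9 bp
  [133,139): 6 bp
  [139,149): 10 bp
  [149,161): 12 bp
  [161,165): 4 bp
  [165,171): 6 bp
  [171,174): 3 bp
  [174,181): 7 bp
  [181,189): 8 bp

[2,3,4,4,6,6,6,6,6,6,7,8,8,8,8,9,9,10,11,12,13,15,22]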